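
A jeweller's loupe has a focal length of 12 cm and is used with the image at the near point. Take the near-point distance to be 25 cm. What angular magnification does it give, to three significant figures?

M = 1 + D/f = 1 + 25/12 = 3.083.

3.08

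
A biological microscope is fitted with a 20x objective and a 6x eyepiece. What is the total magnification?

The overall magnification of a compound microscope is the product of the objective and eyepiece magnifications:
M = M_obj x M_eye = 20 x 6 = 120.

120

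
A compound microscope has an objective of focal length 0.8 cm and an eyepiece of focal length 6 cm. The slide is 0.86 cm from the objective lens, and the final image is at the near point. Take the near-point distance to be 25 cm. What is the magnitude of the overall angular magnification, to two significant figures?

Objective: 1/d_i = 1/f_obj - 1/d_o = 1/0.8 - 1/0.86 = 0.08721 cm^-1, so d_i = 11.467 cm.
m_obj = -d_i/d_o = -11.467/0.86 = -13.333.
Eyepiece angular magnification (image at near point): M_eye = 1 + D/f_e = 1 + 25/6 = 5.167.
Overall M = m_obj x M_eye = (-13.333)(5.167) = -68.89.
|M| = 68.89.

69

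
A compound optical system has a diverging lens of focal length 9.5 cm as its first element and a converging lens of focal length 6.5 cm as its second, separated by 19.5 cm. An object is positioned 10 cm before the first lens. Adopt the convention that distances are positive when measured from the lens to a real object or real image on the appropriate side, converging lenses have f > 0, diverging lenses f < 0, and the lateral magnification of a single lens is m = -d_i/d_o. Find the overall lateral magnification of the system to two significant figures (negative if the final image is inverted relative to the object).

Applying the thin-lens equation to the first lens, 1/(-9.5) = 1/10 + 1/d_i1, which gives d_i1 = -4.872 cm.
Its lateral magnification is m_1 = -d_i1/d_o1 = -(-4.872)/10 = 0.4872.
With d_i1 < 0 the first image is virtual and lies on the object side; the object distance for lens 2 is d_o2 = 19.5 - (-4.872) = 24.372 cm.
Applying the thin-lens equation again with f_2 = 6.5 cm and d_o2 = 24.372 cm gives d_i2 = 8.864 cm.
m_2 = -(8.864)/(24.372) = -0.3637.
Overall magnification: m = m_1 m_2 = -0.1772.

-0.18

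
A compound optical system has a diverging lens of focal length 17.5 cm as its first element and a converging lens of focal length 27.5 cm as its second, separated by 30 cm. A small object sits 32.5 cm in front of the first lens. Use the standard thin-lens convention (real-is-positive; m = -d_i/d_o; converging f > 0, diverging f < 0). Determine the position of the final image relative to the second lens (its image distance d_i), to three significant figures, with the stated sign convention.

82.0 cm

Applying the thin-lens equation to the first lens, 1/(-17.5) = 1/32.5 + 1/d_i1, which gives d_i1 = -11.375 cm.
With d_i1 < 0 the first image is virtual and lies on the object side; the object distance for lens 2 is d_o2 = 30 - (-11.375) = 41.375 cm.
Applying the thin-lens equation again with f_2 = 27.5 cm and d_o2 = 41.375 cm gives d_i2 = 82.005 cm.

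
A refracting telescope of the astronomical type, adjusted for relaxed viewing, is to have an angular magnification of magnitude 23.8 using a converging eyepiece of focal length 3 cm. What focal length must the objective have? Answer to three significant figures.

71.4 cm

|M| = f_obj/|f_eye|, so f_obj = |M| x |f_eye| = 23.8 x 3 = 71.400 cm.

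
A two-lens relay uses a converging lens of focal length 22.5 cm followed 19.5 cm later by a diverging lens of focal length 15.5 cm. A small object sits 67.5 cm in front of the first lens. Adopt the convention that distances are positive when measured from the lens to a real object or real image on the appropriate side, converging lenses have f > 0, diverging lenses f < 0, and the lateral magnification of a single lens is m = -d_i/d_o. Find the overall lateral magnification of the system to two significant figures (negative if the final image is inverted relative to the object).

First lens: d_i1 = 1/(1/22.5 - 1/67.5) = 33.750 cm.
m_1 = -(33.750)/67.5 = -0.5000.
This image would form 33.750 cm past lens 1, i.e. 14.250 cm beyond lens 2, so it is a virtual object for lens 2: d_o2 = 19.5 - 33.750 = -14.250 cm.
Second lens: d_i2 = 1/(1/(-15.5) - 1/(-14.250)) = 176.700 cm.
m_2 = -(176.700)/(-14.250) = 12.4000.
The system's lateral magnification is m_1 m_2 = (-0.5000)(12.4000) = -6.2000.

-6.2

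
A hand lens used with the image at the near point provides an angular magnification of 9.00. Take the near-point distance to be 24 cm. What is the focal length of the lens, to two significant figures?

For the image at the near point, M = 1 + D/f.
f = D/(M - 1) = 24/(9.0 - 1) = 3.000 cm.

3.0 cm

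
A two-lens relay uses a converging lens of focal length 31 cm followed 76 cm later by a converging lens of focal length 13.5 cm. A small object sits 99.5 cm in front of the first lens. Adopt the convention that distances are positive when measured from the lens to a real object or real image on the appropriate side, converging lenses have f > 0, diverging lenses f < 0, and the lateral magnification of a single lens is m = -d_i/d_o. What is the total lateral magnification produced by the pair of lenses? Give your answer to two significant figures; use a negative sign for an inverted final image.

Applying the thin-lens equation to the first lens, 1/31 = 1/99.5 + 1/d_i1, which gives d_i1 = 45.029 cm.
Its lateral magnification is m_1 = -d_i1/d_o1 = -(45.029)/99.5 = -0.4526.
That image sits 30.971 cm in front of the second lens, so d_o2 = 30.971 cm.
Applying the thin-lens equation again with f_2 = 13.5 cm and d_o2 = 30.971 cm gives d_i2 = 23.932 cm.
m_2 = -(23.932)/(30.971) = -0.7727.
Total m = m_1 x m_2 = (-0.4526)(-0.7727) = 0.3497.

0.35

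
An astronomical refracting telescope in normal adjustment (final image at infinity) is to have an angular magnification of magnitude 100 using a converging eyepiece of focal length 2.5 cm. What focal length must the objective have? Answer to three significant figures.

|M| = f_obj/|f_eye|, so f_obj = |M| x |f_eye| = 100.0 x 2.5 = 250.000 cm.

250 cm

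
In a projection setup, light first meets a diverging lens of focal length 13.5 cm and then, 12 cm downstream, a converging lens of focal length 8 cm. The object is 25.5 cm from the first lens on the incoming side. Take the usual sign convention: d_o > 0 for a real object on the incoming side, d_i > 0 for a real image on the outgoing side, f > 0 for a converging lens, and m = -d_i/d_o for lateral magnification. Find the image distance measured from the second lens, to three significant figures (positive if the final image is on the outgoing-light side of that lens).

First lens: d_i1 = 1/(1/(-13.5) - 1/25.5) = -8.827 cm.
The intermediate image is virtual, 8.827 cm to the left of lens 1, so d_o2 = L - d_i1 = 12 - (-8.827) = 20.827 cm.
Second lens: d_i2 = 1/(1/8 - 1/(20.827)) = 12.990 cm.

13.0 cm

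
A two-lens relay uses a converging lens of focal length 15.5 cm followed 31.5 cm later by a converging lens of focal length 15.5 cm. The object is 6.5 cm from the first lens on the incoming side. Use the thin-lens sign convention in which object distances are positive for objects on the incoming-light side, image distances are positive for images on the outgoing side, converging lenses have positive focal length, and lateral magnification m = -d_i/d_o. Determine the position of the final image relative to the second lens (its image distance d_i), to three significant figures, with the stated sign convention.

First lens: d_i1 = 1/(1/15.5 - 1/6.5) = -11.194 cm.
The intermediate image is virtual, 11.194 cm to the left of lens 1, so d_o2 = L - d_i1 = 31.5 - (-11.194) = 42.694 cm.
Second lens: d_i2 = 1/(1/15.5 - 1/(42.694)) = 24.335 cm.

24.3 cm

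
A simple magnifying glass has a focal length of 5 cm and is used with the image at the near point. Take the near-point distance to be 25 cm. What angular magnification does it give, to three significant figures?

M = 1 + D/f = 1 + 25/5 = 6.000.

6.00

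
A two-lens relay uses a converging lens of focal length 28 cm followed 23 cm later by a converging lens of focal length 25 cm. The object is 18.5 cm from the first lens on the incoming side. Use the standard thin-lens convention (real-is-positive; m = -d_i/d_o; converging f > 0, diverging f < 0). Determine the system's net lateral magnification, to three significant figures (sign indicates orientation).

Lens 1: 1/d_i1 = 1/f_1 - 1/d_o1 = 1/28 - 1/18.5 = -0.01834 cm^-1, so d_i1 = -54.526 cm.
m_1 = -(-54.526)/18.5 = 2.9474.
With d_i1 < 0 the first image is virtual and lies on the object side; the object distance for lens 2 is d_o2 = 23 - (-54.526) = 77.526 cm.
Lens 2: 1/d_i2 = 1/f_2 - 1/d_o2 = 1/25 - 1/(77.526) = 0.02710 cm^-1, so d_i2 = 36.899 cm.
m_2 = -(36.899)/(77.526) = -0.4760.
The system's lateral magnification is m_1 m_2 = (2.9474)(-0.4760) = -1.4028.

-1.40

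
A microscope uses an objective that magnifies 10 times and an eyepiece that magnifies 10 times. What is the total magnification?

100

The overall magnification of a compound microscope is the product of the objective and eyepiece magnifications:
M = M_obj x M_eye = 10 x 10 = 100.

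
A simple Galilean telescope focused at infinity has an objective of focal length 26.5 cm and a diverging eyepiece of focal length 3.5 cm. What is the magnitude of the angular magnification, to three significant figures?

|M| = f_obj/|f_eye| = 26.5/3.5 = 7.571.

7.57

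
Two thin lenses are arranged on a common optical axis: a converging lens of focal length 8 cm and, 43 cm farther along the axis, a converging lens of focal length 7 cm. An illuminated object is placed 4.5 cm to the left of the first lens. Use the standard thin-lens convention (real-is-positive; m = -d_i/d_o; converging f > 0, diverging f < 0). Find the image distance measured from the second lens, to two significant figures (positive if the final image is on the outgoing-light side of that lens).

8.1 cm

Lens 1: 1/d_i1 = 1/f_1 - 1/d_o1 = 1/8 - 1/4.5 = -0.09722 cm^-1, so d_i1 = -10.286 cm.
The intermediate image is virtual, 10.286 cm to the left of lens 1, so d_o2 = L - d_i1 = 43 - (-10.286) = 53.286 cm.
Lens 2: 1/d_i2 = 1/f_2 - 1/d_o2 = 1/7 - 1/(53.286) = 0.12409 cm^-1, so d_i2 = 8.059 cm.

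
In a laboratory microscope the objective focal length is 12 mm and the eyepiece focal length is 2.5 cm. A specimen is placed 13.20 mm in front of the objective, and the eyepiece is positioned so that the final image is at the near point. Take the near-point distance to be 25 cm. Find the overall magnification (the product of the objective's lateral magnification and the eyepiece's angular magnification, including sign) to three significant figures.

-110

Convert to cm: f_obj = 12 mm = 1.2 cm; d_o = 13.20 mm = 1.32 cm.
Objective: 1/d_i = 1/f_obj - 1/d_o = 1/1.2 - 1/1.32 = 0.07576 cm^-1, so d_i = 13.200 cm.
m_obj = -d_i/d_o = -13.200/1.32 = -10.000.
Eyepiece angular magnification (image at near point): M_eye = 1 + D/f_e = 1 + 25/2.5 = 11.000.
Overall M = m_obj x M_eye = (-10.000)(11.000) = -110.00.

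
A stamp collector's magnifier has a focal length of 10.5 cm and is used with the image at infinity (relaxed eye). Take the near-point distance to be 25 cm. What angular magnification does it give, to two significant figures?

2.4

M = D/f = 25/10.5 = 2.381.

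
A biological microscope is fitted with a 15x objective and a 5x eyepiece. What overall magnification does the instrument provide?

75

The overall magnification of a compound microscope is the product of the objective and eyepiece magnifications:
M = M_obj x M_eye = 15 x 5 = 75.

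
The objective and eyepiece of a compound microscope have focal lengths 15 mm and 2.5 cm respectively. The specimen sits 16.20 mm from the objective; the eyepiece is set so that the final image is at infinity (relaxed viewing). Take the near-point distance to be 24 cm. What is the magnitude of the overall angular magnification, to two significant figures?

Convert to cm: f_obj = 15 mm = 1.5 cm; d_o = 16.20 mm = 1.62 cm.
Objective: 1/d_i = 1/f_obj - 1/d_o = 1/1.5 - 1/1.62 = 0.04938 cm^-1, so d_i = 20.250 cm.
m_obj = -d_i/d_o = -20.250/1.62 = -12.500.
Eyepiece angular magnification (image at infinity): M_eye = D/f_e = 24/2.5 = 9.600.
Overall M = m_obj x M_eye = (-12.500)(9.600) = -120.00.
|M| = 120.00.

120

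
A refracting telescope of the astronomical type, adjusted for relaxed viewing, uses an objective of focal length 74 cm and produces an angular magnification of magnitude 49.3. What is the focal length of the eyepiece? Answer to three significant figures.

|M| = f_obj/f_eye, so f_eye = f_obj/|M| = 74/49.3 = 1.501 cm.

1.50 cm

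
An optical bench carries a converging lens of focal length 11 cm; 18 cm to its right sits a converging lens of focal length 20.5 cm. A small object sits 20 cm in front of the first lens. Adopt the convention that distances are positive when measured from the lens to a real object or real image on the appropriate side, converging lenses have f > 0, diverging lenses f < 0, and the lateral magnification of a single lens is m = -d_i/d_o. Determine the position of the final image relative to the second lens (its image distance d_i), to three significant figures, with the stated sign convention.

Lens 1: 1/d_i1 = 1/f_1 - 1/d_o1 = 1/11 - 1/20 = 0.04091 cm^-1, so d_i1 = 24.444 cm.
This image would form 24.444 cm past lens 1, i.e. 6.444 cm beyond lens 2, so it is a virtual object for lens 2: d_o2 = 18 - 24.444 = -6.444 cm.
Lens 2: 1/d_i2 = 1/f_2 - 1/d_o2 = 1/20.5 - 1/(-6.444) = 0.20395 cm^-1, so d_i2 = 4.903 cm.

4.90 cm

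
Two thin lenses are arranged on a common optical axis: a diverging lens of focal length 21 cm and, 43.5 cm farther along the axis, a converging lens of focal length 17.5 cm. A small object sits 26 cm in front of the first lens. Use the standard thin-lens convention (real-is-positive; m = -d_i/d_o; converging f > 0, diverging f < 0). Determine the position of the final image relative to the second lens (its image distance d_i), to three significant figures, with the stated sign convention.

25.6 cm

Lens 1: 1/d_i1 = 1/f_1 - 1/d_o1 = 1/(-21) - 1/26 = -0.08608 cm^-1, so d_i1 = -11.617 cm.
The intermediate image is virtual, 11.617 cm to the left of lens 1, so d_o2 = L - d_i1 = 43.5 - (-11.617) = 55.117 cm.
Lens 2: 1/d_i2 = 1/f_2 - 1/d_o2 = 1/17.5 - 1/(55.117) = 0.03900 cm^-1, so d_i2 = 25.641 cm.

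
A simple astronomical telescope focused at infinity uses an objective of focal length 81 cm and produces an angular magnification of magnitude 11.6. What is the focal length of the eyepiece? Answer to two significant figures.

7.0 cm

|M| = f_obj/f_eye, so f_eye = f_obj/|M| = 81/11.6 = 6.983 cm.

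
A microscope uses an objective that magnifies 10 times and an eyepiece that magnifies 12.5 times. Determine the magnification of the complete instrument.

125

The overall magnification of a compound microscope is the product of the objective and eyepiece magnifications:
M = M_obj x M_eye = 10 x 12.5 = 125.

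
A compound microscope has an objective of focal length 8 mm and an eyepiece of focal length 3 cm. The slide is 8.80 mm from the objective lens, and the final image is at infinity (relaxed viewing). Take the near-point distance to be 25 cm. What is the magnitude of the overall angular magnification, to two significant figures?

Convert to cm: f_obj = 8 mm = 0.8 cm; d_o = 8.80 mm = 0.88 cm.
Objective: 1/d_i = 1/f_obj - 1/d_o = 1/0.8 - 1/0.88 = 0.11364 cm^-1, so d_i = 8.800 cm.
m_obj = -d_i/d_o = -8.800/0.88 = -10.000.
Eyepiece angular magnification (image at infinity): M_eye = D/f_e = 25/3 = 8.333.
Overall M = m_obj x M_eye = (-10.000)(8.333) = -83.33.
|M| = 83.33.

83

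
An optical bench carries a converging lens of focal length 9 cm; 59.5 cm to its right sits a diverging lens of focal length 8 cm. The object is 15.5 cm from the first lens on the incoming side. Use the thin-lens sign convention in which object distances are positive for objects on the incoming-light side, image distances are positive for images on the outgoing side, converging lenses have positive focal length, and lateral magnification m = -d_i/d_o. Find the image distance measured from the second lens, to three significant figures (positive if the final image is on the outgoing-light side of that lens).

-6.61 cm

First lens: d_i1 = 1/(1/9 - 1/15.5) = 21.462 cm.
Object distance for lens 2: d_o2 = 59.5 - 21.462 = 38.038 cm.
Second lens: d_i2 = 1/(1/(-8) - 1/(38.038)) = -6.610 cm.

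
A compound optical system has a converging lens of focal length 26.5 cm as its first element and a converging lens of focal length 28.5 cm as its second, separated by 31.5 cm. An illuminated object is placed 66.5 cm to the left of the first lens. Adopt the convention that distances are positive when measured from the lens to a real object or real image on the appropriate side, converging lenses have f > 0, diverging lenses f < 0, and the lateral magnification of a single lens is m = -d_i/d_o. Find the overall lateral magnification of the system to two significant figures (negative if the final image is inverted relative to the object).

-0.46

Applying the thin-lens equation to the first lens, 1/26.5 = 1/66.5 + 1/d_i1, which gives d_i1 = 44.056 cm.
Its lateral magnification is m_1 = -d_i1/d_o1 = -(44.056)/66.5 = -0.6625.
Since 44.056 cm > 31.5 cm, the first image lies past the second lens and serves as a virtual object: d_o2 = L - d_i1 = -12.556 cm.
Applying the thin-lens equation again with f_2 = 28.5 cm and d_o2 = -12.556 cm gives d_i2 = 8.716 cm.
m_2 = -(8.716)/(-12.556) = 0.6942.
Total m = m_1 x m_2 = (-0.6625)(0.6942) = -0.4599.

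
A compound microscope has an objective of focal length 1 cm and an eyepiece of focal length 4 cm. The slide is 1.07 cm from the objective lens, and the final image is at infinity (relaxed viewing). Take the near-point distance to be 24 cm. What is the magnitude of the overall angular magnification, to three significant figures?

Objective: 1/d_i = 1/f_obj - 1/d_o = 1/1 - 1/1.07 = 0.06542 cm^-1, so d_i = 15.286 cm.
m_obj = -d_i/d_o = -15.286/1.07 = -14.286.
Eyepiece angular magnification (image at infinity): M_eye = D/f_e = 24/4 = 6.000.
Overall M = m_obj x M_eye = (-14.286)(6.000) = -85.71.
|M| = 85.71.

85.7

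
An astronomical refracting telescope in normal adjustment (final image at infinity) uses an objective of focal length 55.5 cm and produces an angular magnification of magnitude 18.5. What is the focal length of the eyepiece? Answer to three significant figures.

|M| = f_obj/f_eye, so f_eye = f_obj/|M| = 55.5/18.5 = 3.000 cm.

3.00 cm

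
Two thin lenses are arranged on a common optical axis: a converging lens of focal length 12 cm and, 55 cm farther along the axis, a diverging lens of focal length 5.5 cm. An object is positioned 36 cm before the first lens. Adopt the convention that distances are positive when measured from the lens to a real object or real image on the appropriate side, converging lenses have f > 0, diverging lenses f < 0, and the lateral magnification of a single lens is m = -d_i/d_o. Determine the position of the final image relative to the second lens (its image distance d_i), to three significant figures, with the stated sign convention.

First lens: d_i1 = 1/(1/12 - 1/36) = 18.000 cm.
The intermediate image is 18.000 cm to the right of lens 1, so d_o2 = L - d_i1 = 55 - 18.000 = 37.000 cm.
Second lens: d_i2 = 1/(1/(-5.5) - 1/(37.000)) = -4.788 cm.

-4.79 cm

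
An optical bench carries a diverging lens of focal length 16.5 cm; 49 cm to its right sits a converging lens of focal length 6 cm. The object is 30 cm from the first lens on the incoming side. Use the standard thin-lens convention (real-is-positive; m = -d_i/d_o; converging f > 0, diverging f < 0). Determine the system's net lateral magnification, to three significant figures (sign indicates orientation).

-0.0397

First lens: d_i1 = 1/(1/(-16.5) - 1/30) = -10.645 cm.
m_1 = -(-10.645)/30 = 0.3548.
The intermediate image is virtual, 10.645 cm to the left of lens 1, so d_o2 = L - d_i1 = 49 - (-10.645) = 59.645 cm.
Second lens: d_i2 = 1/(1/6 - 1/(59.645)) = 6.671 cm.
m_2 = -(6.671)/(59.645) = -0.1118.
The system's lateral magnification is m_1 m_2 = (0.3548)(-0.1118) = -0.0397.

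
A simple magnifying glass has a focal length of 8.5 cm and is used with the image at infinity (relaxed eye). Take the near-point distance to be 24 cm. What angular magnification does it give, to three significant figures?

M = D/f = 24/8.5 = 2.824.

2.82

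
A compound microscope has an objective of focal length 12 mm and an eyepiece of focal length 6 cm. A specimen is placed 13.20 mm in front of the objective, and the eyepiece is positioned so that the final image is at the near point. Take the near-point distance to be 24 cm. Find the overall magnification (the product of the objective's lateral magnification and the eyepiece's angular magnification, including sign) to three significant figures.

-50.0

Convert to cm: f_obj = 12 mm = 1.2 cm; d_o = 13.20 mm = 1.32 cm.
Objective: 1/d_i = 1/f_obj - 1/d_o = 1/1.2 - 1/1.32 = 0.07576 cm^-1, so d_i = 13.200 cm.
m_obj = -d_i/d_o = -13.200/1.32 = -10.000.
Eyepiece angular magnification (image at near point): M_eye = 1 + D/f_e = 1 + 24/6 = 5.000.
Overall M = m_obj x M_eye = (-10.000)(5.000) = -50.00.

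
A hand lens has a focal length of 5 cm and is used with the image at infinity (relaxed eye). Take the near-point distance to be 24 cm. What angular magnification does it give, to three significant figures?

4.80

M = D/f = 24/5 = 4.800.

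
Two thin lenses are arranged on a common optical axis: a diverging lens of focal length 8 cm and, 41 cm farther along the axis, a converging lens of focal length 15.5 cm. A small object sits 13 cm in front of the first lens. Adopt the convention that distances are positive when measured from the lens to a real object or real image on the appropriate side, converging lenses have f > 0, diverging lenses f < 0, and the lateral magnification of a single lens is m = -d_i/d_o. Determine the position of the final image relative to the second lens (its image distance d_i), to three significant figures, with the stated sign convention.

23.4 cm

First lens: d_i1 = 1/(1/(-8) - 1/13) = -4.952 cm.
The intermediate image is virtual, 4.952 cm to the left of lens 1, so d_o2 = L - d_i1 = 41 - (-4.952) = 45.952 cm.
Second lens: d_i2 = 1/(1/15.5 - 1/(45.952)) = 23.389 cm.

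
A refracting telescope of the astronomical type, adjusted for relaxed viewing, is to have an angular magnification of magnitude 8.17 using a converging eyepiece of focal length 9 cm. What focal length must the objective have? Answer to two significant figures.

74 cm

|M| = f_obj/|f_eye|, so f_obj = |M| x |f_eye| = 8.17 x 9 = 73.530 cm.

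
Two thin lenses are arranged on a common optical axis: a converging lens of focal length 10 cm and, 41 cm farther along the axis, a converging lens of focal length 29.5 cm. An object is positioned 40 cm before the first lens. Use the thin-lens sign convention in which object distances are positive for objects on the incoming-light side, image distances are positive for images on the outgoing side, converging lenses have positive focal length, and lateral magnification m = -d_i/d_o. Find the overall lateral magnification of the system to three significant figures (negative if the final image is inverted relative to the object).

-5.36

First lens: d_i1 = 1/(1/10 - 1/40) = 13.333 cm.
m_1 = -(13.333)/40 = -0.3333.
The intermediate image is 13.333 cm to the right of lens 1, so d_o2 = L - d_i1 = 41 - 13.333 = 27.667 cm.
Second lens: d_i2 = 1/(1/29.5 - 1/(27.667)) = -445.182 cm.
m_2 = -(-445.182)/(27.667) = 16.0909.
The system's lateral magnification is m_1 m_2 = (-0.3333)(16.0909) = -5.3636.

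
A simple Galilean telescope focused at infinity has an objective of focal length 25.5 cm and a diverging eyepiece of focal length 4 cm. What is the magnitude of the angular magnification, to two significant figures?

|M| = f_obj/|f_eye| = 25.5/4 = 6.375.

6.4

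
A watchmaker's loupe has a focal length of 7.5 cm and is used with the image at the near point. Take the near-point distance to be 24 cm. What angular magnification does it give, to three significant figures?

4.20

M = 1 + D/f = 1 + 24/7.5 = 4.200.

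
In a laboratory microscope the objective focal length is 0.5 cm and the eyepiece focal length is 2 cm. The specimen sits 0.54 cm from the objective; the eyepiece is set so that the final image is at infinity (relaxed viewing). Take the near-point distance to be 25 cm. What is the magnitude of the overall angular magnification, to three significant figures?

Objective: 1/d_i = 1/f_obj - 1/d_o = 1/0.5 - 1/0.54 = 0.14815 cm^-1, so d_i = 6.750 cm.
m_obj = -d_i/d_o = -6.750/0.54 = -12.500.
Eyepiece angular magnification (image at infinity): M_eye = D/f_e = 25/2 = 12.500.
Overall M = m_obj x M_eye = (-12.500)(12.500) = -156.25.
|M| = 156.25.

156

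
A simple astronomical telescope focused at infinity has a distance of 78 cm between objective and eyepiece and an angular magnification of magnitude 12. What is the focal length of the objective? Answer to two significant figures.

In normal adjustment the tube length equals f_obj + f_eye and |M| = f_obj/f_eye.
So f_obj = 12 f_eye and 12 f_eye + f_eye = 78 cm, giving f_eye = 78/13 = 6.000 cm and f_obj = 72.000 cm.

72 cm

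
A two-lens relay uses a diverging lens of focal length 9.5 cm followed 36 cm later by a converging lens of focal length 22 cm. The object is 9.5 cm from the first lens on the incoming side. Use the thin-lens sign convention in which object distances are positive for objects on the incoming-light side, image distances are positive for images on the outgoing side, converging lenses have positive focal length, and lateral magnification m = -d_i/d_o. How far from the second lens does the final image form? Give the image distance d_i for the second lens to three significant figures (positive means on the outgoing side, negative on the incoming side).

47.8 cm

First lens: d_i1 = 1/(1/(-9.5) - 1/9.5) = -4.750 cm.
With d_i1 < 0 the first image is virtual and lies on the object side; the object distance for lens 2 is d_o2 = 36 - (-4.750) = 40.750 cm.
Second lens: d_i2 = 1/(1/22 - 1/(40.750)) = 47.813 cm.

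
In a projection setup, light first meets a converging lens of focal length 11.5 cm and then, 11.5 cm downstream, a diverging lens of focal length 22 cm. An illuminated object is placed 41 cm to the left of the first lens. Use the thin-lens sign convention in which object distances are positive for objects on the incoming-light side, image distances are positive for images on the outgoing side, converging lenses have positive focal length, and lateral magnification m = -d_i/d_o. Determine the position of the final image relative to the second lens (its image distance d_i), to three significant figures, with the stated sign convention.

5.63 cm

Lens 1: 1/d_i1 = 1/f_1 - 1/d_o1 = 1/11.5 - 1/41 = 0.06257 cm^-1, so d_i1 = 15.983 cm.
Since 15.983 cm > 11.5 cm, the first image lies past the second lens and serves as a virtual object: d_o2 = L - d_i1 = -4.483 cm.
Lens 2: 1/d_i2 = 1/f_2 - 1/d_o2 = 1/(-22) - 1/(-4.483) = 0.17761 cm^-1, so d_i2 = 5.630 cm.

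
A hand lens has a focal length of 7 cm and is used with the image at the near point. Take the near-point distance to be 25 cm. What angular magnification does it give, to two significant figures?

M = 1 + D/f = 1 + 25/7 = 4.571.

4.6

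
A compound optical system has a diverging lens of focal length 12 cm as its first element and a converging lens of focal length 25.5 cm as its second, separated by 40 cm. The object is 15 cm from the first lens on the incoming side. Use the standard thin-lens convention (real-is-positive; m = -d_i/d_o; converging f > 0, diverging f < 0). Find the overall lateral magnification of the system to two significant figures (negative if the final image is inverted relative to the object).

Lens 1: 1/d_i1 = 1/f_1 - 1/d_o1 = 1/(-12) - 1/15 = -0.15000 cm^-1, so d_i1 = -6.667 cm.
m_1 = -(-6.667)/15 = 0.4444.
With d_i1 < 0 the first image is virtual and lies on the object side; the object distance for lens 2 is d_o2 = 40 - (-6.667) = 46.667 cm.
Lens 2: 1/d_i2 = 1/f_2 - 1/d_o2 = 1/25.5 - 1/(46.667) = 0.01779 cm^-1, so d_i2 = 56.220 cm.
m_2 = -(56.220)/(46.667) = -1.2047.
Overall magnification: m = m_1 m_2 = -0.5354.

-0.54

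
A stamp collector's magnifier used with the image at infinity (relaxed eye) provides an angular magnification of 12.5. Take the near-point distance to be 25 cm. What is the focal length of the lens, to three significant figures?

For the image at infinity, M = D/f.
f = D/M = 25/12.5 = 2.000 cm.

2.00 cm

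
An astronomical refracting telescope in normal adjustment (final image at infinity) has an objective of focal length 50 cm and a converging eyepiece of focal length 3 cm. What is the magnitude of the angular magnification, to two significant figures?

|M| = f_obj/|f_eye| = 50/3 = 16.667.

17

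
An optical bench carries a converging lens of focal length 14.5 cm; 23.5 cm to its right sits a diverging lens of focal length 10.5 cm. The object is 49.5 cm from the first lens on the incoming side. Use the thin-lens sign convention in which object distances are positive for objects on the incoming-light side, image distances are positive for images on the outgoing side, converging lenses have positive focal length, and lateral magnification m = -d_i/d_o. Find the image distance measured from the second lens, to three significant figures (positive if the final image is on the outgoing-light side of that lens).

Applying the thin-lens equation to the first lens, 1/14.5 = 1/49.5 + 1/d_i1, which gives d_i1 = 20.507 cm.
That image sits 2.993 cm in front of the second lens, so d_o2 = 2.993 cm.
Applying the thin-lens equation again with f_2 = -10.5 cm and d_o2 = 2.993 cm gives d_i2 = -2.329 cm.

-2.33 cm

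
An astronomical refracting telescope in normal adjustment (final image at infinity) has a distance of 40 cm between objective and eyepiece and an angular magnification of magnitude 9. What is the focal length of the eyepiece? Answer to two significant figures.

In normal adjustment the tube length equals f_obj + f_eye and |M| = f_obj/f_eye.
So f_obj = 9 f_eye and 9 f_eye + f_eye = 40 cm, giving f_eye = 40/10 = 4.000 cm and f_obj = 36.000 cm.

4.0 cm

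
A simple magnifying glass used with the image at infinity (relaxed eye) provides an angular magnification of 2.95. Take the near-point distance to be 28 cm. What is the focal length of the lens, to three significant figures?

For the image at infinity, M = D/f.
f = D/M = 28/2.95 = 9.492 cm.

9.49 cm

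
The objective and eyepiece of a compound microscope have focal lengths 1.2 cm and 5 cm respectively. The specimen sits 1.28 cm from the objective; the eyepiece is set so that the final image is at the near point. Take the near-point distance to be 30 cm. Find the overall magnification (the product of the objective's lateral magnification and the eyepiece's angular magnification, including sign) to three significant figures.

Objective: 1/d_i = 1/f_obj - 1/d_o = 1/1.2 - 1/1.28 = 0.05208 cm^-1, so d_i = 19.200 cm.
m_obj = -d_i/d_o = -19.200/1.28 = -15.000.
Eyepiece angular magnification (image at near point): M_eye = 1 + D/f_e = 1 + 30/5 = 7.000.
Overall M = m_obj x M_eye = (-15.000)(7.000) = -105.00.

-105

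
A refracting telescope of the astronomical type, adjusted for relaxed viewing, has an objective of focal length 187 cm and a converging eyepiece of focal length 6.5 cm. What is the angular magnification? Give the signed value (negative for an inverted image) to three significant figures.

-28.8

M = -f_obj/f_eye = -187/(6.5) = -28.769.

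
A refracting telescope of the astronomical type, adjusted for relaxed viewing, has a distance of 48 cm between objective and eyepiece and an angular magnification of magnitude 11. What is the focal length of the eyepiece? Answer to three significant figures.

4.00 cm

In normal adjustment the tube length equals f_obj + f_eye and |M| = f_obj/f_eye.
So f_obj = 11 f_eye and 11 f_eye + f_eye = 48 cm, giving f_eye = 48/12 = 4.000 cm and f_obj = 44.000 cm.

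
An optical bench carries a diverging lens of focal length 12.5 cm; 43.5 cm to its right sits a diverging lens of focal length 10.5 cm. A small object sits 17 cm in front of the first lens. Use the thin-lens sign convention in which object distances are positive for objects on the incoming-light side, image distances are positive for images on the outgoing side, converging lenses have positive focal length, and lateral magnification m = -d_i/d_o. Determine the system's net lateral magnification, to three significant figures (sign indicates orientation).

Applying the thin-lens equation to the first lens, 1/(-12.5) = 1/17 + 1/d_i1, which gives d_i1 = -7.203 cm.
Its lateral magnification is m_1 = -d_i1/d_o1 = -(-7.203)/17 = 0.4237.
With d_i1 < 0 the first image is virtual and lies on the object side; the object distance for lens 2 is d_o2 = 43.5 - (-7.203) = 50.703 cm.
Applying the thin-lens equation again with f_2 = -10.5 cm and d_o2 = 50.703 cm gives d_i2 = -8.699 cm.
m_2 = -(-8.699)/(50.703) = 0.1716.
The system's lateral magnification is m_1 m_2 = (0.4237)(0.1716) = 0.0727.

0.0727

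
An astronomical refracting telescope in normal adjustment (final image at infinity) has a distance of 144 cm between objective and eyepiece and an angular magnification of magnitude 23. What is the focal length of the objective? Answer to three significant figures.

138 cm

In normal adjustment the tube length equals f_obj + f_eye and |M| = f_obj/f_eye.
So f_obj = 23 f_eye and 23 f_eye + f_eye = 144 cm, giving f_eye = 144/24 = 6.000 cm and f_obj = 138.000 cm.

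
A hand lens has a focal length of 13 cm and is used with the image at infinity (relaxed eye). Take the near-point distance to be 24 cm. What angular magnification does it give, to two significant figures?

M = D/f = 24/13 = 1.846.

1.8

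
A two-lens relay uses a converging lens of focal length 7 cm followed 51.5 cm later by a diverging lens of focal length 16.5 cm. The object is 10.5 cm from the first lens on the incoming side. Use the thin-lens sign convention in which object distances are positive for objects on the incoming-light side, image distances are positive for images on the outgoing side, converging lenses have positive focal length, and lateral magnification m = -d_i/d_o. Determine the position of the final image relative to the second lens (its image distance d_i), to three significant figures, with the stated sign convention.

First lens: d_i1 = 1/(1/7 - 1/10.5) = 21.000 cm.
That image sits 30.500 cm in front of the second lens, so d_o2 = 30.500 cm.
Second lens: d_i2 = 1/(1/(-16.5) - 1/(30.500)) = -10.707 cm.

-10.7 cm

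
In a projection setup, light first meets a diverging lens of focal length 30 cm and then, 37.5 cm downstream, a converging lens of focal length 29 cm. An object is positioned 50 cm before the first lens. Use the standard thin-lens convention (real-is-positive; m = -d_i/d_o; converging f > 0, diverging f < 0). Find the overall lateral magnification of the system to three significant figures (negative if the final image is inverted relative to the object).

-0.399

Lens 1: 1/d_i1 = 1/f_1 - 1/d_o1 = 1/(-30) - 1/50 = -0.05333 cm^-1, so d_i1 = -18.750 cm.
m_1 = -(-18.750)/50 = 0.3750.
The intermediate image is virtual, 18.750 cm to the left of lens 1, so d_o2 = L - d_i1 = 37.5 - (-18.750) = 56.250 cm.
Lens 2: 1/d_i2 = 1/f_2 - 1/d_o2 = 1/29 - 1/(56.250) = 0.01670 cm^-1, so d_i2 = 59.862 cm.
m_2 = -(59.862)/(56.250) = -1.0642.
Total m = m_1 x m_2 = (0.3750)(-1.0642) = -0.3991.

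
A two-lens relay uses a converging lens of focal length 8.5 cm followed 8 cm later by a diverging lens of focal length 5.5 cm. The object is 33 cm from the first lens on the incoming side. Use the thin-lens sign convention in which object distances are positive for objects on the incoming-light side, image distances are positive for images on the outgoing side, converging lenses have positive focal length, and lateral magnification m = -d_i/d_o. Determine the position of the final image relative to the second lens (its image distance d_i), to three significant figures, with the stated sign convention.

9.25 cm

First lens: d_i1 = 1/(1/8.5 - 1/33) = 11.449 cm.
Since 11.449 cm > 8 cm, the first image lies past the second lens and serves as a virtual object: d_o2 = L - d_i1 = -3.449 cm.
Second lens: d_i2 = 1/(1/(-5.5) - 1/(-3.449)) = 9.249 cm.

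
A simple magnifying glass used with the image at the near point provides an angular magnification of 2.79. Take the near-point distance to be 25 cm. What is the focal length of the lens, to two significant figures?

14 cm

For the image at the near point, M = 1 + D/f.
f = D/(M - 1) = 25/(2.79 - 1) = 13.966 cm.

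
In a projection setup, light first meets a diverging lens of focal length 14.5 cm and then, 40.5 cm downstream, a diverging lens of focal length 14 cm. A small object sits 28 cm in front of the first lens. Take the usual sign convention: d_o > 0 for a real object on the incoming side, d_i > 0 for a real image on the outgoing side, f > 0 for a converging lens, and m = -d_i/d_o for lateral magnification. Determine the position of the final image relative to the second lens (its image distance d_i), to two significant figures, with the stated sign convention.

-11 cm

Lens 1: 1/d_i1 = 1/f_1 - 1/d_o1 = 1/(-14.5) - 1/28 = -0.10468 cm^-1, so d_i1 = -9.553 cm.
The intermediate image is virtual, 9.553 cm to the left of lens 1, so d_o2 = L - d_i1 = 40.5 - (-9.553) = 50.053 cm.
Lens 2: 1/d_i2 = 1/f_2 - 1/d_o2 = 1/(-14) - 1/(50.053) = -0.09141 cm^-1, so d_i2 = -10.940 cm.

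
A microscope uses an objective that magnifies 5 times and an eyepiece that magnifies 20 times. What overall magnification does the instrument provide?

The overall magnification of a compound microscope is the product of the objective and eyepiece magnifications:
M = M_obj x M_eye = 5 x 20 = 100.

100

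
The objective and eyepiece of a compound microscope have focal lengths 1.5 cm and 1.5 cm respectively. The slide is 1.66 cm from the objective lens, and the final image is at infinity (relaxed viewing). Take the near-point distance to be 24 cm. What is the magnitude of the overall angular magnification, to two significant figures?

150

Objective: 1/d_i = 1/f_obj - 1/d_o = 1/1.5 - 1/1.66 = 0.06426 cm^-1, so d_i = 15.563 cm.
m_obj = -d_i/d_o = -15.563/1.66 = -9.375.
Eyepiece angular magnification (image at infinity): M_eye = D/f_e = 24/1.5 = 16.000.
Overall M = m_obj x M_eye = (-9.375)(16.000) = -150.00.
|M| = 150.00.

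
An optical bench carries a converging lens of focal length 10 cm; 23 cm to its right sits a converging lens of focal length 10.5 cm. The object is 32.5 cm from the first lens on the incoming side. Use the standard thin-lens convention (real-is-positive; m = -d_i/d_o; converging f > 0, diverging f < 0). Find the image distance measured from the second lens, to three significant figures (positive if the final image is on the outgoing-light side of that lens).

-46.2 cm

Applying the thin-lens equation to the first lens, 1/10 = 1/32.5 + 1/d_i1, which gives d_i1 = 14.444 cm.
That image sits 8.556 cm in front of the second lens, so d_o2 = 8.556 cm.
Applying the thin-lens equation again with f_2 = 10.5 cm and d_o2 = 8.556 cm gives d_i2 = -46.200 cm.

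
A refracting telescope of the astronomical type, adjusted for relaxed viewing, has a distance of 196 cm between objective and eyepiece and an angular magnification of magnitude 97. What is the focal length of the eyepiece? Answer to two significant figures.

In normal adjustment the tube length equals f_obj + f_eye and |M| = f_obj/f_eye.
So f_obj = 97 f_eye and 97 f_eye + f_eye = 196 cm, giving f_eye = 196/98 = 2.000 cm and f_obj = 194.000 cm.

2.0 cm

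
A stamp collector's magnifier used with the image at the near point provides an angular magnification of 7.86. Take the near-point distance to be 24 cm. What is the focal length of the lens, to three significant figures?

3.50 cm

For the image at the near point, M = 1 + D/f.
f = D/(M - 1) = 24/(7.86 - 1) = 3.499 cm.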